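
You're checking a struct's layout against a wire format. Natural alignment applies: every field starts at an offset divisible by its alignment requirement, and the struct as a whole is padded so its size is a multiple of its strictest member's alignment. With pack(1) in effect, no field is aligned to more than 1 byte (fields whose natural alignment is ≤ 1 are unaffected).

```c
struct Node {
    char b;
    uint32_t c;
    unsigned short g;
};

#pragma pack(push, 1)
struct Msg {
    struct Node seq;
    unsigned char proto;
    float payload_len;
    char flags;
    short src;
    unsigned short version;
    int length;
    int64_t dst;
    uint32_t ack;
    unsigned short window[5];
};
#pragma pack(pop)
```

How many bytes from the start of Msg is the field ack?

34

Node: b at 0 (size 1, align 1) → ends 1; pad 3 to align 4 for c; c at 4 (size 4, align 4) → ends 8; g at 8 (size 2, align 2) → ends 10; tail pad 2 to reach multiple of 4; total 12 bytes, alignment 4
seq at 0 (size 12, align 1) → ends 12
proto at 12 (size 1, align 1) → ends 13
payload_len at 13 (size 4, align 1) → ends 17
flags at 17 (size 1, align 1) → ends 18
src at 18 (size 2, align 1) → ends 20
version at 20 (size 2, align 1) → ends 22
length at 22 (size 4, align 1) → ends 26
dst at 26 (size 8, align 1) → ends 34
ack at 34 (size 4, align 1) → ends 38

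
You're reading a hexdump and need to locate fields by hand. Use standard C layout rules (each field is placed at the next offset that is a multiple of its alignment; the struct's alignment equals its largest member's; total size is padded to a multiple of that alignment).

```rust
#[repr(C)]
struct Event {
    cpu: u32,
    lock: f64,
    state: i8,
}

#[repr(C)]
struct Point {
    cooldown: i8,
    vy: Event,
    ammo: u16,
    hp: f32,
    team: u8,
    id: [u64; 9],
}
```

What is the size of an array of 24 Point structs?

Event: cpu at 0 (size 4, align 4) → ends 4; pad 4 to align 8 for lock; lock at 8 (size 8, align 8) → ends 16; state at 16 (size 1, align 1) → ends 17; tail pad 7 to reach multiple of 8; total 24 bytes, alignment 8
cooldown at 0 (size 1, align 1) → ends 1
pad 7 to align 8 for vy
vy at 8 (size 24, align 8) → ends 32
ammo at 32 (size 2, align 2) → ends 34
pad 2 to align 4 for hp
hp at 36 (size 4, align 4) → ends 40
team at 40 (size 1, align 1) → ends 41
pad 7 to align 8 for id
id at 48 (size 72, align 8) → ends 120
total 120 bytes, alignment 8
array of 24: 24 × 120 = 2880

2880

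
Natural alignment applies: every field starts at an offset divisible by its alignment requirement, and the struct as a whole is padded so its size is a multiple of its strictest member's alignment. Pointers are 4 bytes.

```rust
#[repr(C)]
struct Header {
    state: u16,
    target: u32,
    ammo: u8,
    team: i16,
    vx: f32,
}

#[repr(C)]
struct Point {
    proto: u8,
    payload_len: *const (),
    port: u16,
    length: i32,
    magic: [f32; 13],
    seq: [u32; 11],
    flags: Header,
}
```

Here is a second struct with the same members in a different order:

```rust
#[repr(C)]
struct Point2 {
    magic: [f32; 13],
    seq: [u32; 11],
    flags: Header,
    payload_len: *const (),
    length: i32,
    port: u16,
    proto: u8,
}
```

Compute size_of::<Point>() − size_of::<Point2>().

4

Header: state at 0 (size 2, align 2) → ends 2; pad 2 to align 4 for target; target at 4 (size 4, align 4) → ends 8; ammo at 8 (size 1, align 1) → ends 9; pad 1 to align 2 for team; team at 10 (size 2, align 2) → ends 12; vx at 12 (size 4, align 4) → ends 16; total 16 bytes, alignment 4
proto at 0 (size 1, align 1) → ends 1
pad 3 to align 4 for payload_len
payload_len at 4 (size 4, align 4) → ends 8
port at 8 (size 2, align 2) → ends 10
pad 2 to align 4 for length
length at 12 (size 4, align 4) → ends 16
magic at 16 (size 52, align 4) → ends 68
seq at 68 (size 44, align 4) → ends 112
flags at 112 (size 16, align 4) → ends 128
total 128 bytes, alignment 4
— Point2 —
magic at 0 (size 52, align 4) → ends 52
seq at 52 (size 44, align 4) → ends 96
flags at 96 (size 16, align 4) → ends 112
payload_len at 112 (size 4, align 4) → ends 116
length at 116 (size 4, align 4) → ends 120
port at 120 (size 2, align 2) → ends 122
proto at 122 (size 1, align 1) → ends 123
tail pad 1 to reach multiple of 4
total 124 bytes, alignment 4
128 − 124 = 4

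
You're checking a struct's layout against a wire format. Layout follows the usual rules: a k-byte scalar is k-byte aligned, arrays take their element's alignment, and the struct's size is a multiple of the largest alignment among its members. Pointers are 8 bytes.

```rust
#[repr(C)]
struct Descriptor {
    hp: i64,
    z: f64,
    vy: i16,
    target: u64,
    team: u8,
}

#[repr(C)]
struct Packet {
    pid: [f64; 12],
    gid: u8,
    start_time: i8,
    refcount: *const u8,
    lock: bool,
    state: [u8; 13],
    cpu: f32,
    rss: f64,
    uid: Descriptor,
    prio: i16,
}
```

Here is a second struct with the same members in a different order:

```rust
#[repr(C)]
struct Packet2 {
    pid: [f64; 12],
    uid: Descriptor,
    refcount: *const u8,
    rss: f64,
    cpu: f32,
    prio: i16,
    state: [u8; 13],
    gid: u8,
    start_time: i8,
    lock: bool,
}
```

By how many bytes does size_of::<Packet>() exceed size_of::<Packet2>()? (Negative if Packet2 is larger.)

16

Descriptor: 0..8  hp  (8B, 8-aligned); 8..16  z  (8B, 8-aligned); 16..18  vy  (2B, 2-aligned); 18..24  -- padding (6B); 24..32  target  (8B, 8-aligned); 32..33  team  (1B, 1-aligned); 33..40  -- tail padding (7B); sizeof = 40, alignof = 8
0..96  pid  (96B, 8-aligned)
96..97  gid  (1B, 1-aligned)
97..98  start_time  (1B, 1-aligned)
98..104  -- padding (6B)
104..112  refcount  (8B, 8-aligned)
112..113  lock  (1B, 1-aligned)
113..126  state  (13B, 1-aligned)
126..128  -- padding (2B)
128..132  cpu  (4B, 4-aligned)
132..136  -- padding (4B)
136..144  rss  (8B, 8-aligned)
144..184  uid  (40B, 8-aligned)
184..186  prio  (2B, 2-aligned)
186..192  -- tail padding (6B)
sizeof = 192, alignof = 8
— Packet2 —
0..96  pid  (96B, 8-aligned)
96..136  uid  (40B, 8-aligned)
136..144  refcount  (8B, 8-aligned)
144..152  rss  (8B, 8-aligned)
152..156  cpu  (4B, 4-aligned)
156..158  prio  (2B, 2-aligned)
158..171  state  (13B, 1-aligned)
171..172  gid  (1B, 1-aligned)
172..173  start_time  (1B, 1-aligned)
173..174  lock  (1B, 1-aligned)
174..176  -- tail padding (2B)
sizeof = 176, alignof = 8
192 − 176 = 16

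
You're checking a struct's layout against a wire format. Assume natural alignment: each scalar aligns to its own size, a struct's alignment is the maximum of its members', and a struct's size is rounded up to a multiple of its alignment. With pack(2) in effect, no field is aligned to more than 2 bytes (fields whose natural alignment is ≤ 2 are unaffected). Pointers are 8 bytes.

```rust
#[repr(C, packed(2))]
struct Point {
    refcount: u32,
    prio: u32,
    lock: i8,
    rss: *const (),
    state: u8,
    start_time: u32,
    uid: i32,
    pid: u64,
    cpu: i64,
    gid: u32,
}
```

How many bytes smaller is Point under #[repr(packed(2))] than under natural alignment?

16

natural layout:
  @0: refcount [4B, align 4] → 4
  @4: prio [4B, align 4] → 8
  @8: lock [1B, align 1] → 9
  +7 pad (align 8)
  @16: rss [8B, align 8] → 24
  @24: state [1B, align 1] → 25
  +3 pad (align 4)
  @28: start_time [4B, align 4] → 32
  @32: uid [4B, align 4] → 36
  +4 pad (align 8)
  @40: pid [8B, align 8] → 48
  @48: cpu [8B, align 8] → 56
  @56: gid [4B, align 4] → 60
  +4 tail pad (align 8)
  size 64, align 8
packed(2) layout:
  @0: refcount [4B, align 2] → 4
  @4: prio [4B, align 2] → 8
  @8: lock [1B, align 1] → 9
  +1 pad (align 2)
  @10: rss [8B, align 2] → 18
  @18: state [1B, align 1] → 19
  +1 pad (align 2)
  @20: start_time [4B, align 2] → 24
  @24: uid [4B, align 2] → 28
  @28: pid [8B, align 2] → 36
  @36: cpu [8B, align 2] → 44
  @44: gid [4B, align 2] → 48
  size 48, align 2
64 − 48 = 16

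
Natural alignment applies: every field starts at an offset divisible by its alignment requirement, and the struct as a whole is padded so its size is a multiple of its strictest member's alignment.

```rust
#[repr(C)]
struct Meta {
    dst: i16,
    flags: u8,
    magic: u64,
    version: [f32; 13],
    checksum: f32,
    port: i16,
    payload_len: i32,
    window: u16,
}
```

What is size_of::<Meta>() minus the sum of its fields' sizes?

0..2  dst  (2B, 2-aligned)
2..3  flags  (1B, 1-aligned)
3..8  -- padding (5B)
8..16  magic  (8B, 8-aligned)
16..68  version  (52B, 4-aligned)
68..72  checksum  (4B, 4-aligned)
72..74  port  (2B, 2-aligned)
74..76  -- padding (2B)
76..80  payload_len  (4B, 4-aligned)
80..82  window  (2B, 2-aligned)
82..88  -- tail padding (6B)
sizeof = 88, alignof = 8
data bytes 75, size 88 → padding 13

13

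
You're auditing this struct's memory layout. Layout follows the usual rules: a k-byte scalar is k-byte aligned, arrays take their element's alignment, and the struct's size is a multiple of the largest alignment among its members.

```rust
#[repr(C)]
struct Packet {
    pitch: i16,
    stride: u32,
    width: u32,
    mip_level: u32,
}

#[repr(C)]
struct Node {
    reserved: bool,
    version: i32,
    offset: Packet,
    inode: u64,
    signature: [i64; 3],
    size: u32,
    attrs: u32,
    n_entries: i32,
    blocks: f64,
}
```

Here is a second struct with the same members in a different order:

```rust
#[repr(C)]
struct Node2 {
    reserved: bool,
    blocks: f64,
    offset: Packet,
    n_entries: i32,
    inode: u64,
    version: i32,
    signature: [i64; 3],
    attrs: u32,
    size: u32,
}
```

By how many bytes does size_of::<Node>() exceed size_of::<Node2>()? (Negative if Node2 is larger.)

-8

Packet: pitch at 0 (size 2, align 2) → ends 2; pad 2 to align 4 for stride; stride at 4 (size 4, align 4) → ends 8; width at 8 (size 4, align 4) → ends 12; mip_level at 12 (size 4, align 4) → ends 16; total 16 bytes, alignment 4
reserved at 0 (size 1, align 1) → ends 1
pad 3 to align 4 for version
version at 4 (size 4, align 4) → ends 8
offset at 8 (size 16, align 4) → ends 24
inode at 24 (size 8, align 8) → ends 32
signature at 32 (size 24, align 8) → ends 56
size at 56 (size 4, align 4) → ends 60
attrs at 60 (size 4, align 4) → ends 64
n_entries at 64 (size 4, align 4) → ends 68
pad 4 to align 8 for blocks
blocks at 72 (size 8, align 8) → ends 80
total 80 bytes, alignment 8
— Node2 —
reserved at 0 (size 1, align 1) → ends 1
pad 7 to align 8 for blocks
blocks at 8 (size 8, align 8) → ends 16
offset at 16 (size 16, align 4) → ends 32
n_entries at 32 (size 4, align 4) → ends 36
pad 4 to align 8 for inode
inode at 40 (size 8, align 8) → ends 48
version at 48 (size 4, align 4) → ends 52
pad 4 to align 8 for signature
signature at 56 (size 24, align 8) → ends 80
attrs at 80 (size 4, align 4) → ends 84
size at 84 (size 4, align 4) → ends 88
total 88 bytes, alignment 8
80 − 88 = -8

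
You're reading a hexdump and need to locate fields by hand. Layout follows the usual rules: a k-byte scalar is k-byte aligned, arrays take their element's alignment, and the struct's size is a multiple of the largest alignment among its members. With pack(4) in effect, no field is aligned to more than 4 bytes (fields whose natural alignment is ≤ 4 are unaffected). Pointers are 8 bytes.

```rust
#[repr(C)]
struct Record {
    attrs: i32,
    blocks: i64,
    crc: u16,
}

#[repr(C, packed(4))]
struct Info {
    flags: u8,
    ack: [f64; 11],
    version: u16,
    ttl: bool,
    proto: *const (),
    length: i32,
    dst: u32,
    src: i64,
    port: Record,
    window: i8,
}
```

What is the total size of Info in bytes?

148

Record: attrs at 0 (size 4, align 4) → ends 4; pad 4 to align 8 for blocks; blocks at 8 (size 8, align 8) → ends 16; crc at 16 (size 2, align 2) → ends 18; tail pad 6 to reach multiple of 8; total 24 bytes, alignment 8
flags at 0 (size 1, align 1) → ends 1
pad 3 to align 4 for ack
ack at 4 (size 88, align 4) → ends 92
version at 92 (size 2, align 2) → ends 94
ttl at 94 (size 1, align 1) → ends 95
pad 1 to align 4 for proto
proto at 96 (size 8, align 4) → ends 104
length at 104 (size 4, align 4) → ends 108
dst at 108 (size 4, align 4) → ends 112
src at 112 (size 8, align 4) → ends 120
port at 120 (size 24, align 4) → ends 144
window at 144 (size 1, align 1) → ends 145
tail pad 3 to reach multiple of 4
total 148 bytes, alignment 4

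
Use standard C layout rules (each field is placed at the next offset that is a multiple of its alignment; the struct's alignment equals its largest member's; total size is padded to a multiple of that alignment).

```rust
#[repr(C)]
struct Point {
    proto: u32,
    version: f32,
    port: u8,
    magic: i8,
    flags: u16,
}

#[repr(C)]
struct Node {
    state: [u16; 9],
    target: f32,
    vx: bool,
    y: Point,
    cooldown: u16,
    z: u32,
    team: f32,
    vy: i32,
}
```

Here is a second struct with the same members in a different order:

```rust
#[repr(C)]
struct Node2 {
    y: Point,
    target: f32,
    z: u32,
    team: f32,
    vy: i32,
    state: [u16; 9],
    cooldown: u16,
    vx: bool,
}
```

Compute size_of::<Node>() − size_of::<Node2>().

Point: 0..4  proto  (4B, 4-aligned); 4..8  version  (4B, 4-aligned); 8..9  port  (1B, 1-aligned); 9..10  magic  (1B, 1-aligned); 10..12  flags  (2B, 2-aligned); sizeof = 12, alignof = 4
0..18  state  (18B, 2-aligned)
18..20  -- padding (2B)
20..24  target  (4B, 4-aligned)
24..25  vx  (1B, 1-aligned)
25..28  -- padding (3B)
28..40  y  (12B, 4-aligned)
40..42  cooldown  (2B, 2-aligned)
42..44  -- padding (2B)
44..48  z  (4B, 4-aligned)
48..52  team  (4B, 4-aligned)
52..56  vy  (4B, 4-aligned)
sizeof = 56, alignof = 4
— Node2 —
0..12  y  (12B, 4-aligned)
12..16  target  (4B, 4-aligned)
16..20  z  (4B, 4-aligned)
20..24  team  (4B, 4-aligned)
24..28  vy  (4B, 4-aligned)
28..46  state  (18B, 2-aligned)
46..48  cooldown  (2B, 2-aligned)
48..49  vx  (1B, 1-aligned)
49..52  -- tail padding (3B)
sizeof = 52, alignof = 4
56 − 52 = 4

4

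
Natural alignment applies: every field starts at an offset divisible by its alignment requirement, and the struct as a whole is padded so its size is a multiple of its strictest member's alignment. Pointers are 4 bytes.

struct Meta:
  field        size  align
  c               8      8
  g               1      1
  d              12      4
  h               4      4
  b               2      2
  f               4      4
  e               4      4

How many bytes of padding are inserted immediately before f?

2

0..8  c  (8B, 8-aligned)
8..9  g  (1B, 1-aligned)
9..12  -- padding (3B)
12..24  d  (12B, 4-aligned)
24..28  h  (4B, 4-aligned)
28..30  b  (2B, 2-aligned)
30..32  -- padding (2B)
32..36  f  (4B, 4-aligned)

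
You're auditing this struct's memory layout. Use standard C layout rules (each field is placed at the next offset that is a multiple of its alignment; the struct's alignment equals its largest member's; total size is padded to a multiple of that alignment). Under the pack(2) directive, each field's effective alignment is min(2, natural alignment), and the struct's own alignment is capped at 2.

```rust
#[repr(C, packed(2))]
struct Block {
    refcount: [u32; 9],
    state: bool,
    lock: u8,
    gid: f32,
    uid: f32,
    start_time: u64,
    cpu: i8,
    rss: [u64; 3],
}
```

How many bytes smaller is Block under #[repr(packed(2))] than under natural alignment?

natural layout:
  refcount at 0 (size 36, align 4) → ends 36
  state at 36 (size 1, align 1) → ends 37
  lock at 37 (size 1, align 1) → ends 38
  pad 2 to align 4 for gid
  gid at 40 (size 4, align 4) → ends 44
  uid at 44 (size 4, align 4) → ends 48
  start_time at 48 (size 8, align 8) → ends 56
  cpu at 56 (size 1, align 1) → ends 57
  pad 7 to align 8 for rss
  rss at 64 (size 24, align 8) → ends 88
  total 88 bytes, alignment 8
packed(2) layout:
  refcount at 0 (size 36, align 2) → ends 36
  state at 36 (size 1, align 1) → ends 37
  lock at 37 (size 1, align 1) → ends 38
  gid at 38 (size 4, align 2) → ends 42
  uid at 42 (size 4, align 2) → ends 46
  start_time at 46 (size 8, align 2) → ends 54
  cpu at 54 (size 1, align 1) → ends 55
  pad 1 to align 2 for rss
  rss at 56 (size 24, align 2) → ends 80
  total 80 bytes, alignment 2
88 − 80 = 8

8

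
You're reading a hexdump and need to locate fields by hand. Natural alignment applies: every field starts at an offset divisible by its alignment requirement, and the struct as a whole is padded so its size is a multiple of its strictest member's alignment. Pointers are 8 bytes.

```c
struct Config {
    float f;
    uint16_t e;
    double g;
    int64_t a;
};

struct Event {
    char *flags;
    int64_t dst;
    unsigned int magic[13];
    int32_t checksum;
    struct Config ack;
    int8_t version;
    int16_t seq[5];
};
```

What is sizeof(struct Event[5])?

560

Config: @0: f [4B, align 4] → 4; @4: e [2B, align 2] → 6; +2 pad (align 8); @8: g [8B, align 8] → 16; @16: a [8B, align 8] → 24; size 24, align 8
@0: flags [8B, align 8] → 8
@8: dst [8B, align 8] → 16
@16: magic [52B, align 4] → 68
@68: checksum [4B, align 4] → 72
@72: ack [24B, align 8] → 96
@96: version [1B, align 1] → 97
+1 pad (align 2)
@98: seq [10B, align 2] → 108
+4 tail pad (align 8)
size 112, align 8
array of 5: 5 × 112 = 560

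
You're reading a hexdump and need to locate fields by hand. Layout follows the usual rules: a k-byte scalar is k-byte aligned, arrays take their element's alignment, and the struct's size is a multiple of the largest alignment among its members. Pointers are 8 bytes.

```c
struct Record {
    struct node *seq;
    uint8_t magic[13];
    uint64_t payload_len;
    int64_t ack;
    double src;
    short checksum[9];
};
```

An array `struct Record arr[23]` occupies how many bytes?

1656

0..8  seq  (8B, 8-aligned)
8..21  magic  (13B, 1-aligned)
21..24  -- padding (3B)
24..32  payload_len  (8B, 8-aligned)
32..40  ack  (8B, 8-aligned)
40..48  src  (8B, 8-aligned)
48..66  checksum  (18B, 2-aligned)
66..72  -- tail padding (6B)
sizeof = 72, alignof = 8
array of 23: 23 × 72 = 1656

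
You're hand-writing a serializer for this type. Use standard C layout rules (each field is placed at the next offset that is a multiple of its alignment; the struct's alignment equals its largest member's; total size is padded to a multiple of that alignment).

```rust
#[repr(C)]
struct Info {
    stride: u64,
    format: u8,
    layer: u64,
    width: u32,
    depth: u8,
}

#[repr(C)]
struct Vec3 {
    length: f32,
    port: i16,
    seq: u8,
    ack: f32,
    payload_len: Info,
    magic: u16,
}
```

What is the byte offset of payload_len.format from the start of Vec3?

24

Info: @0: stride [8B, align 8] → 8; @8: format [1B, align 1] → 9; +7 pad (align 8); @16: layer [8B, align 8] → 24; @24: width [4B, align 4] → 28; @28: depth [1B, align 1] → 29; +3 tail pad (align 8); size 32, align 8
@0: length [4B, align 4] → 4
@4: port [2B, align 2] → 6
@6: seq [1B, align 1] → 7
+1 pad (align 4)
@8: ack [4B, align 4] → 12
+4 pad (align 8)
@16: payload_len [32B, align 8] → 48
within Info: format at 8
16 + 8 = 24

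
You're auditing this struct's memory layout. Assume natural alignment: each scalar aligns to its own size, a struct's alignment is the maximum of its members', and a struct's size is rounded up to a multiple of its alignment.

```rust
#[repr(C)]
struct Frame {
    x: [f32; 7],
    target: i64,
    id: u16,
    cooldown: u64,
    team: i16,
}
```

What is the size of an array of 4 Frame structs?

256

x at 0 (size 28, align 4) → ends 28
pad 4 to align 8 for target
target at 32 (size 8, align 8) → ends 40
id at 40 (size 2, align 2) → ends 42
pad 6 to align 8 for cooldown
cooldown at 48 (size 8, align 8) → ends 56
team at 56 (size 2, align 2) → ends 58
tail pad 6 to reach multiple of 8
total 64 bytes, alignment 8
array of 4: 4 × 64 = 256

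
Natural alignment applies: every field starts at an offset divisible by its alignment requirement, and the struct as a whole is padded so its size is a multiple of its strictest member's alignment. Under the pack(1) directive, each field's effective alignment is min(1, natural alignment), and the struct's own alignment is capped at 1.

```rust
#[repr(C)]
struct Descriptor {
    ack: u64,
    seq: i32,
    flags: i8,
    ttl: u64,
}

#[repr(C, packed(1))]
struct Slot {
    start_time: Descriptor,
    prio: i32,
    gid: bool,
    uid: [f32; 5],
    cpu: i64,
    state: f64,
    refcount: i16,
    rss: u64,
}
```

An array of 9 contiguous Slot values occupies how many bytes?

675

Descriptor: 0..8  ack  (8B, 8-aligned); 8..12  seq  (4B, 4-aligned); 12..13  flags  (1B, 1-aligned); 13..16  -- padding (3B); 16..24  ttl  (8B, 8-aligned); sizeof = 24, alignof = 8
0..24  start_time  (24B, 1-aligned)
24..28  prio  (4B, 1-aligned)
28..29  gid  (1B, 1-aligned)
29..49  uid  (20B, 1-aligned)
49..57  cpu  (8B, 1-aligned)
57..65  state  (8B, 1-aligned)
65..67  refcount  (2B, 1-aligned)
67..75  rss  (8B, 1-aligned)
sizeof = 75, alignof = 1
array of 9: 9 × 75 = 675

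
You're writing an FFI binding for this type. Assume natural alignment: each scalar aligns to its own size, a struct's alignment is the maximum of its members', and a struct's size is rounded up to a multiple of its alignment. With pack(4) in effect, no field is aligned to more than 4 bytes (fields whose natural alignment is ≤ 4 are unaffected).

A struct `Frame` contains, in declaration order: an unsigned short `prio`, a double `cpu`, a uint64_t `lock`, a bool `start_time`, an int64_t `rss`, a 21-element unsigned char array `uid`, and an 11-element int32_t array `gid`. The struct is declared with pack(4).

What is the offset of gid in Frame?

@0: prio [2B, align 2] → 2
+2 pad (align 4)
@4: cpu [8B, align 4] → 12
@12: lock [8B, align 4] → 20
@20: start_time [1B, align 1] → 21
+3 pad (align 4)
@24: rss [8B, align 4] → 32
@32: uid [21B, align 1] → 53
+3 pad (align 4)
@56: gid [44B, align 4] → 100

56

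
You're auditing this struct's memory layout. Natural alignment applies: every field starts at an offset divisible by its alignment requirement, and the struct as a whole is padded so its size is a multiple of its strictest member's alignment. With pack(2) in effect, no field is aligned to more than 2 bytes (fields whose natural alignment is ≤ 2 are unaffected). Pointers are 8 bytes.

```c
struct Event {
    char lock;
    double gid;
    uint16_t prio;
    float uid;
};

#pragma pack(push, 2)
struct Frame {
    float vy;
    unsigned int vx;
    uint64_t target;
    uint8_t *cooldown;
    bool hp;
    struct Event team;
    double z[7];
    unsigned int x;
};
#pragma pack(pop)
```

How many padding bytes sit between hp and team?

1

Event: lock at 0 (size 1, align 1) → ends 1; pad 7 to align 8 for gid; gid at 8 (size 8, align 8) → ends 16; prio at 16 (size 2, align 2) → ends 18; pad 2 to align 4 for uid; uid at 20 (size 4, align 4) → ends 24; total 24 bytes, alignment 8
vy at 0 (size 4, align 2) → ends 4
vx at 4 (size 4, align 2) → ends 8
target at 8 (size 8, align 2) → ends 16
cooldown at 16 (size 8, align 2) → ends 24
hp at 24 (size 1, align 1) → ends 25
pad 1 to align 2 for team
team at 26 (size 24, align 2) → ends 50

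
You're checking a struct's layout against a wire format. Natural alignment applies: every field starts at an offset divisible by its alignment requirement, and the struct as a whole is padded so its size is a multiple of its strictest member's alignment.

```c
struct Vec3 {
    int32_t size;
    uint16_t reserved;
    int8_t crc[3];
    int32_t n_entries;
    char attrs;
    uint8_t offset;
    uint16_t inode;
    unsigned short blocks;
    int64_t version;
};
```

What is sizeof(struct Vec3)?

size at 0 (size 4, align 4) → ends 4
reserved at 4 (size 2, align 2) → ends 6
crc at 6 (size 3, align 1) → ends 9
pad 3 to align 4 for n_entries
n_entries at 12 (size 4, align 4) → ends 16
attrs at 16 (size 1, align 1) → ends 17
offset at 17 (size 1, align 1) → ends 18
inode at 18 (size 2, align 2) → ends 20
blocks at 20 (size 2, align 2) → ends 22
pad 2 to align 8 for version
version at 24 (size 8, align 8) → ends 32
total 32 bytes, alignment 8

32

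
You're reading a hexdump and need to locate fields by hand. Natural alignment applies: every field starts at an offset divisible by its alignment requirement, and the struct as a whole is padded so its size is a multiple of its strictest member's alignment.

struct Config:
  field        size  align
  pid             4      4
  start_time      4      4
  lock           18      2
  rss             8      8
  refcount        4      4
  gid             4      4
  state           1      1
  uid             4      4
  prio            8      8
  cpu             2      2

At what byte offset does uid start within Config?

@0: pid [4B, align 4] → 4
@4: start_time [4B, align 4] → 8
@8: lock [18B, align 2] → 26
+6 pad (align 8)
@32: rss [8B, align 8] → 40
@40: refcount [4B, align 4] → 44
@44: gid [4B, align 4] → 48
@48: state [1B, align 1] → 49
+3 pad (align 4)
@52: uid [4B, align 4] → 56

52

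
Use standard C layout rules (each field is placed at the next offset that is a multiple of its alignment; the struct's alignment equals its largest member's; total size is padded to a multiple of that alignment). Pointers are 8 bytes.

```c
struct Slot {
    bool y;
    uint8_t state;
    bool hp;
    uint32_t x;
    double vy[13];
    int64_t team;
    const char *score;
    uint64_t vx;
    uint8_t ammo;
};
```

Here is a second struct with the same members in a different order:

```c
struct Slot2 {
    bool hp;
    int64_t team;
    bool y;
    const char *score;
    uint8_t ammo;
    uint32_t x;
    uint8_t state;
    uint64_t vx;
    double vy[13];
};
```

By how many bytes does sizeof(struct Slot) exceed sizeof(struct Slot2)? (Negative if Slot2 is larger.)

@0: y [1B, align 1] → 1
@1: state [1B, align 1] → 2
@2: hp [1B, align 1] → 3
+1 pad (align 4)
@4: x [4B, align 4] → 8
@8: vy [104B, align 8] → 112
@112: team [8B, align 8] → 120
@120: score [8B, align 8] → 128
@128: vx [8B, align 8] → 136
@136: ammo [1B, align 1] → 137
+7 tail pad (align 8)
size 144, align 8
— Slot2 —
@0: hp [1B, align 1] → 1
+7 pad (align 8)
@8: team [8B, align 8] → 16
@16: y [1B, align 1] → 17
+7 pad (align 8)
@24: score [8B, align 8] → 32
@32: ammo [1B, align 1] → 33
+3 pad (align 4)
@36: x [4B, align 4] → 40
@40: state [1B, align 1] → 41
+7 pad (align 8)
@48: vx [8B, align 8] → 56
@56: vy [104B, align 8] → 160
size 160, align 8
144 − 160 = -16

-16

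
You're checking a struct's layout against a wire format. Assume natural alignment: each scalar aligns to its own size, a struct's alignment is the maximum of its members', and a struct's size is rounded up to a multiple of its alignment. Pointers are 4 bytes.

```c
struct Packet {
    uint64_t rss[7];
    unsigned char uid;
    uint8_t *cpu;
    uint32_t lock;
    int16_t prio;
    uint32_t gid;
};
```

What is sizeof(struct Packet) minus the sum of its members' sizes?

9

rss at 0 (size 56, align 8) → ends 56
uid at 56 (size 1, align 1) → ends 57
pad 3 to align 4 for cpu
cpu at 60 (size 4, align 4) → ends 64
lock at 64 (size 4, align 4) → ends 68
prio at 68 (size 2, align 2) → ends 70
pad 2 to align 4 for gid
gid at 72 (size 4, align 4) → ends 76
tail pad 4 to reach multiple of 8
total 80 bytes, alignment 8
data bytes 71, size 80 → padding 9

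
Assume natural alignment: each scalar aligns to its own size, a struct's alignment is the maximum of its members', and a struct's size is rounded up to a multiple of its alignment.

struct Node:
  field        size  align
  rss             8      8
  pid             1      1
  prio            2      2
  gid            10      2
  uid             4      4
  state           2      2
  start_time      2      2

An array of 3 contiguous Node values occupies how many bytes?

96

0..8  rss  (8B, 8-aligned)
8..9  pid  (1B, 1-aligned)
9..10  -- padding (1B)
10..12  prio  (2B, 2-aligned)
12..22  gid  (10B, 2-aligned)
22..24  -- padding (2B)
24..28  uid  (4B, 4-aligned)
28..30  state  (2B, 2-aligned)
30..32  start_time  (2B, 2-aligned)
sizeof = 32, alignof = 8
array of 3: 3 × 32 = 96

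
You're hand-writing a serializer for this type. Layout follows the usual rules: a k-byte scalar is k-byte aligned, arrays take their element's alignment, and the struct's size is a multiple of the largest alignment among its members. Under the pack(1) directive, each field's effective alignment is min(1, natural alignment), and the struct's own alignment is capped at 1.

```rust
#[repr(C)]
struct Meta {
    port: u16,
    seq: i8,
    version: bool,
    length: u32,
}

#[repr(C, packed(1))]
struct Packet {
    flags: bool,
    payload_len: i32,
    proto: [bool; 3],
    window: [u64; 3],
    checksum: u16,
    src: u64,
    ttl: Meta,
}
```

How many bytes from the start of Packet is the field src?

Meta: 0..2  port  (2B, 2-aligned); 2..3  seq  (1B, 1-aligned); 3..4  version  (1B, 1-aligned); 4..8  length  (4B, 4-aligned); sizeof = 8, alignof = 4
0..1  flags  (1B, 1-aligned)
1..5  payload_len  (4B, 1-aligned)
5..8  proto  (3B, 1-aligned)
8..32  window  (24B, 1-aligned)
32..34  checksum  (2B, 1-aligned)
34..42  src  (8B, 1-aligned)

34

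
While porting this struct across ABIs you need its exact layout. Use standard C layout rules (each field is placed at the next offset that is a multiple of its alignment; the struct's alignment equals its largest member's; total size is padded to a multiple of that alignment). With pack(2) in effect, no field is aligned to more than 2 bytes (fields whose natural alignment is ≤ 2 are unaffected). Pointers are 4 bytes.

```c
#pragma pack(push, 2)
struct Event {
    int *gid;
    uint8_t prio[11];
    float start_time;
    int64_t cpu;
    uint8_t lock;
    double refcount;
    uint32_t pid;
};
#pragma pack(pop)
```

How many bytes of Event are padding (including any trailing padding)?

2

0..4  gid  (4B, 2-aligned)
4..15  prio  (11B, 1-aligned)
15..16  -- padding (1B)
16..20  start_time  (4B, 2-aligned)
20..28  cpu  (8B, 2-aligned)
28..29  lock  (1B, 1-aligned)
29..30  -- padding (1B)
30..38  refcount  (8B, 2-aligned)
38..42  pid  (4B, 2-aligned)
sizeof = 42, alignof = 2
data bytes 40, size 42 → padding 2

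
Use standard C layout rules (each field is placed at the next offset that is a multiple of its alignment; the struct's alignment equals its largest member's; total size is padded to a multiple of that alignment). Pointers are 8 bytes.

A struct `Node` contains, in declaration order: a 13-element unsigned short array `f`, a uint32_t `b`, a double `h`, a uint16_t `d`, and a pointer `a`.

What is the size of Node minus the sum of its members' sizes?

8

@0: f [26B, align 2] → 26
+2 pad (align 4)
@28: b [4B, align 4] → 32
@32: h [8B, align 8] → 40
@40: d [2B, align 2] → 42
+6 pad (align 8)
@48: a [8B, align 8] → 56
size 56, align 8
data bytes 48, size 56 → padding 8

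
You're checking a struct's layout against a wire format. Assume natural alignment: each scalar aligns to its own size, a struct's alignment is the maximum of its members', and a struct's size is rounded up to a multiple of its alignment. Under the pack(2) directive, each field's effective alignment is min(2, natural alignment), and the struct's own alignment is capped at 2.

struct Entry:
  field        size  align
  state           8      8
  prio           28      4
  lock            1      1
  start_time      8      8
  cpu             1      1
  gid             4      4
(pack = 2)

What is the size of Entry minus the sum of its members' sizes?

2

0..8  state  (8B, 2-aligned)
8..36  prio  (28B, 2-aligned)
36..37  lock  (1B, 1-aligned)
37..38  -- padding (1B)
38..46  start_time  (8B, 2-aligned)
46..47  cpu  (1B, 1-aligned)
47..48  -- padding (1B)
48..52  gid  (4B, 2-aligned)
sizeof = 52, alignof = 2
data bytes 50, size 52 → padding 2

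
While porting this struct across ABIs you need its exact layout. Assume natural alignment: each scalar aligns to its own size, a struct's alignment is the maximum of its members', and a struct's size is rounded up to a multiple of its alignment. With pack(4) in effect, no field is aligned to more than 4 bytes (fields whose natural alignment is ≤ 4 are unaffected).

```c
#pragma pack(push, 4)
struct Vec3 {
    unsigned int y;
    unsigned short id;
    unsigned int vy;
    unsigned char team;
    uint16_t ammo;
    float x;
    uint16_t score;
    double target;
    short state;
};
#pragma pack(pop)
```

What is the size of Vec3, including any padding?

36

0..4  y  (4B, 4-aligned)
4..6  id  (2B, 2-aligned)
6..8  -- padding (2B)
8..12  vy  (4B, 4-aligned)
12..13  team  (1B, 1-aligned)
13..14  -- padding (1B)
14..16  ammo  (2B, 2-aligned)
16..20  x  (4B, 4-aligned)
20..22  score  (2B, 2-aligned)
22..24  -- padding (2B)
24..32  target  (8B, 4-aligned)
32..34  state  (2B, 2-aligned)
34..36  -- tail padding (2B)
sizeof = 36, alignof = 4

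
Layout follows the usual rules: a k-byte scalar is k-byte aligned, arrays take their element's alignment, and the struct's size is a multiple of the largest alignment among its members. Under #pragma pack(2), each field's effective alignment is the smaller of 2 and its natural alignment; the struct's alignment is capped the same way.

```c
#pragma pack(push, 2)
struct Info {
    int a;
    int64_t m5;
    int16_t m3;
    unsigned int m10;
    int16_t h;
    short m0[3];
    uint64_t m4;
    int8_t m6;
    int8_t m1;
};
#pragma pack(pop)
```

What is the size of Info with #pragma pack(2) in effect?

a at 0 (size 4, align 2) → ends 4
m5 at 4 (size 8, align 2) → ends 12
m3 at 12 (size 2, align 2) → ends 14
m10 at 14 (size 4, align 2) → ends 18
h at 18 (size 2, align 2) → ends 20
m0 at 20 (size 6, align 2) → ends 26
m4 at 26 (size 8, align 2) → ends 34
m6 at 34 (size 1, align 1) → ends 35
m1 at 35 (size 1, align 1) → ends 36
total 36 bytes, alignment 2

36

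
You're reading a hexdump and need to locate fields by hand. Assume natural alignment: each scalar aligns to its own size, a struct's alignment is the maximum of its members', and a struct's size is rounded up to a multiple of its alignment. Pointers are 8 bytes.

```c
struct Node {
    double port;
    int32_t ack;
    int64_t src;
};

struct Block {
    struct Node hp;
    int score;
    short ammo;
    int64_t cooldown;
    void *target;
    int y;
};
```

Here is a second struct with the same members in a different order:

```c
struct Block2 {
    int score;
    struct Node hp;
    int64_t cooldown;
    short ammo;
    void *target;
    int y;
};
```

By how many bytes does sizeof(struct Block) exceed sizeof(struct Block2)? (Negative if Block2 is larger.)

-8

Node: 0..8  port  (8B, 8-aligned); 8..12  ack  (4B, 4-aligned); 12..16  -- padding (4B); 16..24  src  (8B, 8-aligned); sizeof = 24, alignof = 8
0..24  hp  (24B, 8-aligned)
24..28  score  (4B, 4-aligned)
28..30  ammo  (2B, 2-aligned)
30..32  -- padding (2B)
32..40  cooldown  (8B, 8-aligned)
40..48  target  (8B, 8-aligned)
48..52  y  (4B, 4-aligned)
52..56  -- tail padding (4B)
sizeof = 56, alignof = 8
— Block2 —
0..4  score  (4B, 4-aligned)
4..8  -- padding (4B)
8..32  hp  (24B, 8-aligned)
32..40  cooldown  (8B, 8-aligned)
40..42  ammo  (2B, 2-aligned)
42..48  -- padding (6B)
48..56  target  (8B, 8-aligned)
56..60  y  (4B, 4-aligned)
60..64  -- tail padding (4B)
sizeof = 64, alignof = 8
56 − 64 = -8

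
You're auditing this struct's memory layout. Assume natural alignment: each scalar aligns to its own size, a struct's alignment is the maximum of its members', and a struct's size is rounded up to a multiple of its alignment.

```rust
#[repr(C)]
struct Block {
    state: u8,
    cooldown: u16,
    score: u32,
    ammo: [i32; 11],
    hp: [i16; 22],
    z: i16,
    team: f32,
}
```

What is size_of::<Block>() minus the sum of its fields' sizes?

@0: state [1B, align 1] → 1
+1 pad (align 2)
@2: cooldown [2B, align 2] → 4
@4: score [4B, align 4] → 8
@8: ammo [44B, align 4] → 52
@52: hp [44B, align 2] → 96
@96: z [2B, align 2] → 98
+2 pad (align 4)
@100: team [4B, align 4] → 104
size 104, align 4
data bytes 101, size 104 → padding 3

3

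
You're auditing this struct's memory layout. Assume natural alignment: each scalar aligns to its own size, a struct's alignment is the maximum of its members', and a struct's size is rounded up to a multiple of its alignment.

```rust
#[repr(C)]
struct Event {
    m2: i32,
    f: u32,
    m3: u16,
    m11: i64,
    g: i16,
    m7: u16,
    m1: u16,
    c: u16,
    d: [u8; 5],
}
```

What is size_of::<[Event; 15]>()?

600

@0: m2 [4B, align 4] → 4
@4: f [4B, align 4] → 8
@8: m3 [2B, align 2] → 10
+6 pad (align 8)
@16: m11 [8B, align 8] → 24
@24: g [2B, align 2] → 26
@26: m7 [2B, align 2] → 28
@28: m1 [2B, align 2] → 30
@30: c [2B, align 2] → 32
@32: d [5B, align 1] → 37
+3 tail pad (align 8)
size 40, align 8
array of 15: 15 × 40 = 600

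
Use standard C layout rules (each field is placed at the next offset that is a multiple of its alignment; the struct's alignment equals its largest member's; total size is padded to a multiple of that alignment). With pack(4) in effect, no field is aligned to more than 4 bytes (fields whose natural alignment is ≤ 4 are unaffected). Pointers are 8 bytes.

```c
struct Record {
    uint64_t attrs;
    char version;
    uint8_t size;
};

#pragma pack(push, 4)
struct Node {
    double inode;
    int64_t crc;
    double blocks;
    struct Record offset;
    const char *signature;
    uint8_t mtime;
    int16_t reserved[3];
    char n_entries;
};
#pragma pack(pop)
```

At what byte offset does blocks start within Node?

16

Record: @0: attrs [8B, align 8] → 8; @8: version [1B, align 1] → 9; @9: size [1B, align 1] → 10; +6 tail pad (align 8); size 16, align 8
@0: inode [8B, align 4] → 8
@8: crc [8B, align 4] → 16
@16: blocks [8B, align 4] → 24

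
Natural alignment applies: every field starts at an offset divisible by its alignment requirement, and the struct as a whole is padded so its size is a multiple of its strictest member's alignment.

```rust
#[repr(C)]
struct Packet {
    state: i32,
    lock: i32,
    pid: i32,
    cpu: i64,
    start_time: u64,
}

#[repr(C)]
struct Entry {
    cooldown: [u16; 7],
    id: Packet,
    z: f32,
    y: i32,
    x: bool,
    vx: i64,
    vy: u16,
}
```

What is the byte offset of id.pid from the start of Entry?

24

Packet: @0: state [4B, align 4] → 4; @4: lock [4B, align 4] → 8; @8: pid [4B, align 4] → 12; +4 pad (align 8); @16: cpu [8B, align 8] → 24; @24: start_time [8B, align 8] → 32; size 32, align 8
@0: cooldown [14B, align 2] → 14
+2 pad (align 8)
@16: id [32B, align 8] → 48
within Packet: pid at 8
16 + 8 = 24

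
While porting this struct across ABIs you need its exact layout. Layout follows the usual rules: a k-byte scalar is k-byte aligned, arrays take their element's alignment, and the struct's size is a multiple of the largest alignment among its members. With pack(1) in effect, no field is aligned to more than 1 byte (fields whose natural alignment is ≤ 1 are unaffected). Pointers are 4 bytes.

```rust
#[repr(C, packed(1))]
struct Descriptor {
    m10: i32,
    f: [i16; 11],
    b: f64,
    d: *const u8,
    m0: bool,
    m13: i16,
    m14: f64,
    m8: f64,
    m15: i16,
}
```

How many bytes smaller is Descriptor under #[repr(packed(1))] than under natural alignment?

natural layout:
  0..4  m10  (4B, 4-aligned)
  4..26  f  (22B, 2-aligned)
  26..32  -- padding (6B)
  32..40  b  (8B, 8-aligned)
  40..44  d  (4B, 4-aligned)
  44..45  m0  (1B, 1-aligned)
  45..46  -- padding (1B)
  46..48  m13  (2B, 2-aligned)
  48..56  m14  (8B, 8-aligned)
  56..64  m8  (8B, 8-aligned)
  64..66  m15  (2B, 2-aligned)
  66..72  -- tail padding (6B)
  sizeof = 72, alignof = 8
packed(1) layout:
  0..4  m10  (4B, 1-aligned)
  4..26  f  (22B, 1-aligned)
  26..34  b  (8B, 1-aligned)
  34..38  d  (4B, 1-aligned)
  38..39  m0  (1B, 1-aligned)
  39..41  m13  (2B, 1-aligned)
  41..49  m14  (8B, 1-aligned)
  49..57  m8  (8B, 1-aligned)
  57..59  m15  (2B, 1-aligned)
  sizeof = 59, alignof = 1
72 − 59 = 13

13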